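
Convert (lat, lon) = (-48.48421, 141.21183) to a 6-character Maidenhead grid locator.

QE01om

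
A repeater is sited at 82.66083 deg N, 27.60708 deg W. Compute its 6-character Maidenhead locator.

HR62ep

Add 180° to longitude and 90° to latitude: 152.3929, 172.6608.
Field (20°×10°, letters A–R): 152.3929/20 → 7 → H, 172.6608/10 → 17 → R; chars HR.
Square (2°×1°, digits 0–9): 12.3929/2 → 6, 2.6608/1 → 2; chars 62.
Subsquare (5′×2.5′, letters a–x): 0.3929/0.0833333 → 4 → e, 0.6608/0.0416667 → 15 → p; chars ep.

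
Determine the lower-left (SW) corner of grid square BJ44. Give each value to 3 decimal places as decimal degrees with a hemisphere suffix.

4.000° N, 152.000° W

Field B=1, J=9: +1·20° lon, +9·10° lat → SW at lon -160°, lat 0°.
Square 4, 4: +4·2° lon, +4·1° lat → SW at lon -152°, lat 4°.
latitude 4.000° N, longitude 152.000° W.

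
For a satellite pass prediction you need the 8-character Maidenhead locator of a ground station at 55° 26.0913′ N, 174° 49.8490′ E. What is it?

Offset from 180°W / 90°S: lon 354.83082°, lat 145.43485°.
Field: lon ⌊354.83082/20⌋ = 17 → R; lat ⌊145.43485/10⌋ = 14 → O.
Square: lon ⌊14.83082/2⌋ = 7; lat ⌊5.43485/1⌋ = 5.
Subsquare: lon ⌊0.83082/0.0833333⌋ = 9 → j; lat ⌊0.43485/0.0416667⌋ = 10 → k.
Extended square: lon ⌊0.08082/0.00833333⌋ = 9; lat ⌊0.01819/0.00416667⌋ = 4.

RO75jk94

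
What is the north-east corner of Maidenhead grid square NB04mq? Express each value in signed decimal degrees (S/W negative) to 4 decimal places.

Field N=13, B=1: +13·20° lon, +1·10° lat → SW at lon 80°, lat -80°.
Square 0, 4: +0·2° lon, +4·1° lat → SW at lon 80°, lat -76°.
Subsquare m=12, q=16: +12·0.0833333° lon, +16·0.0416667° lat → SW at lon 81°, lat -75.3333°.
Cell spans 0.0833333° lon × 0.0416667° lat. NE corner is SW corner plus one full cell.
latitude -75.2917, longitude 81.0833.

-75.2917, 81.0833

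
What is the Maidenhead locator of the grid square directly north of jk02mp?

JK02mq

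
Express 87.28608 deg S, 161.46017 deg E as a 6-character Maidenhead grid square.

Add 180° to longitude and 90° to latitude: 341.4602, 2.7139.
Field: 341.4602/20 → 17 → R, 2.7139/10 → 0 → A; chars RA.
Square: 1.4602/2 → 0, 2.7139/1 → 2; chars 02.
Subsquare: 1.4602/0.0833333 → 17 → r, 0.7139/0.0416667 → 17 → r; chars rr.

RA02rr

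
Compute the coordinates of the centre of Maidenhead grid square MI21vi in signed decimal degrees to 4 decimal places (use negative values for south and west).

-8.6458, 65.7917

Field M=12, I=8: +12·20° lon, +8·10° lat → SW at lon 60°, lat -10°.
Square 2, 1: +2·2° lon, +1·1° lat → SW at lon 64°, lat -9°.
Subsquare v=21, i=8: +21·0.0833333° lon, +8·0.0416667° lat → SW at lon 65.75°, lat -8.66667°.
Cell spans 0.0833333° lon × 0.0416667° lat. Centre is SW corner plus half of each.
latitude -8.6458, longitude 65.7917.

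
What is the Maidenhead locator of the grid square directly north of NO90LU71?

NO90lu72

Latitude extended square 1; +1 → 2.
The longitude characters are unchanged.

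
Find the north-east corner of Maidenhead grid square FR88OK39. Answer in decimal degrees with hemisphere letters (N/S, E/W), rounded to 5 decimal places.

Field F=5, R=17: +5·20° lon, +17·10° lat → SW at lon -80°, lat 80°.
Square 8, 8: +8·2° lon, +8·1° lat → SW at lon -64°, lat 88°.
Subsquare o=14, k=10: +14·0.0833333° lon, +10·0.0416667° lat → SW at lon -62.8333°, lat 88.4167°.
Extended square 3, 9: +3·0.00833333° lon, +9·0.00416667° lat → SW at lon -62.8083°, lat 88.4542°.
Cell spans 0.00833333° lon × 0.00416667° lat. NE corner is SW corner plus one full cell.
latitude 88.45833° N, longitude 62.80000° W.

88.45833° N, 62.80000° W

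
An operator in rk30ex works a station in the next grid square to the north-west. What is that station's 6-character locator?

Longitude subsquare e = 4; −1 → 3 = d.
Latitude subsquare x = 23; +1 → 24, wraps to 0 = a, carry into square.
Latitude square 0; +1 → 1.

RK31da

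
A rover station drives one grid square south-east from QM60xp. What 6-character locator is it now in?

Longitude subsquare x = 23; +1 → 24, wraps to 0 = a, carry into square.
Longitude square 6; +1 → 7.
Latitude subsquare p = 15; −1 → 14 = o.

QM70ao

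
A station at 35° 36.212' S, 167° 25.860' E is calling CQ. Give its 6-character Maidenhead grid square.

RF34rj

Offset from 180°W / 90°S: lon 347.4310°, lat 54.3965°.
Field: lon ⌊347.4310/20⌋ = 17 → R; lat ⌊54.3965/10⌋ = 5 → F.
Square: lon ⌊7.4310/2⌋ = 3; lat ⌊4.3965/1⌋ = 4.
Subsquare: lon ⌊1.4310/0.0833333⌋ = 17 → r; lat ⌊0.3965/0.0416667⌋ = 9 → j.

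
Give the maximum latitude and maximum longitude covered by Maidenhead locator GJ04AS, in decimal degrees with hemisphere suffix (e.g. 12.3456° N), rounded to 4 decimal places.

4.7917° N, 59.9167° W

Field G=6, J=9: +6·20° lon, +9·10° lat → SW at lon -60°, lat 0°.
Square 0, 4: +0·2° lon, +4·1° lat → SW at lon -60°, lat 4°.
Subsquare a=0, s=18: +0·0.0833333° lon, +18·0.0416667° lat → SW at lon -60°, lat 4.75°.
Cell spans 0.0833333° lon × 0.0416667° lat. NE corner is SW corner plus one full cell.
latitude 4.7917° N, longitude 59.9167° W.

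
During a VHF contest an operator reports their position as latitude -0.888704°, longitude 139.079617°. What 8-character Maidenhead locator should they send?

Add 180° to longitude and 90° to latitude: 319.07962, 89.11130.
Field (20°×10°, letters A–R): 319.07962/20 → 15 → P, 89.11130/10 → 8 → I; chars PI.
Square (2°×1°, digits 0–9): 19.07962/2 → 9, 9.11130/1 → 9; chars 99.
Subsquare (5′×2.5′, letters a–x): 1.07962/0.0833333 → 12 → m, 0.11130/0.0416667 → 2 → c; chars mc.
Extended square (30″×15″, digits 0–9): 0.07962/0.00833333 → 9, 0.02796/0.00416667 → 6; chars 96.

PI99mc96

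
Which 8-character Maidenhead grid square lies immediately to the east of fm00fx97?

FM00gx07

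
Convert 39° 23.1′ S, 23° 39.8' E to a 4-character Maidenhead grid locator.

KF10

Add 180° to longitude and 90° to latitude: 203.66, 50.62.
Field: 203.66/20 → 10 → K, 50.62/10 → 5 → F; chars KF.
Square: 3.66/2 → 1, 0.62/1 → 0; chars 10.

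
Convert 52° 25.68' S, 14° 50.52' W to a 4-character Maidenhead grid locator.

Offset from 180°W / 90°S: lon 165.16°, lat 37.57°.
Field: lon ⌊165.16/20⌋ = 8 → I; lat ⌊37.57/10⌋ = 3 → D.
Square: lon ⌊5.16/2⌋ = 2; lat ⌊7.57/1⌋ = 7.

ID27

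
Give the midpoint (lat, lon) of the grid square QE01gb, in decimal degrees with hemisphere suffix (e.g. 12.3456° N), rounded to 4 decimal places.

48.9375° S, 140.5417° E

Field Q=16, E=4: +16·20° lon, +4·10° lat → SW at lon 140°, lat -50°.
Square 0, 1: +0·2° lon, +1·1° lat → SW at lon 140°, lat -49°.
Subsquare g=6, b=1: +6·0.0833333° lon, +1·0.0416667° lat → SW at lon 140.5°, lat -48.9583°.
Cell spans 0.0833333° lon × 0.0416667° lat. Centre is SW corner plus half of each.
latitude 48.9375° S, longitude 140.5417° E.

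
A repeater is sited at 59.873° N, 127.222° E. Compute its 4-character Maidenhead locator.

PO39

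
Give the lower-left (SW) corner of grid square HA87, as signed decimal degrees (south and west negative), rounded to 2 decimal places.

-83.00, -24.00

Field H=7, A=0: +7·20° lon, +0·10° lat → SW at lon -40°, lat -90°.
Square 8, 7: +8·2° lon, +7·1° lat → SW at lon -24°, lat -83°.
latitude -83.00, longitude -24.00.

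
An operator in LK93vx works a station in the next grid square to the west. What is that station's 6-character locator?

LK93ux

Longitude subsquare v = 21; −1 → 20 = u.
The latitude characters are unchanged.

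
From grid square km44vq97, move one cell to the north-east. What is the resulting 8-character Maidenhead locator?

KM44wq08

Longitude extended square 9; +1 → 10, wraps to 0, carry into subsquare.
Longitude subsquare v = 21; +1 → 22 = w.
Latitude extended square 7; +1 → 8.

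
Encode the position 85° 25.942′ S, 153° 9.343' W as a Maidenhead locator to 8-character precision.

BA34kn16

Offset from 180°W / 90°S: lon 26.84428°, lat 4.56763°.
Field: 26.84428/20 → 1 → B, 4.56763/10 → 0 → A; chars BA.
Square: 6.84428/2 → 3, 4.56763/1 → 4; chars 34.
Subsquare: 0.84428/0.0833333 → 10 → k, 0.56763/0.0416667 → 13 → n; chars kn.
Extended square: 0.01095/0.00833333 → 1, 0.02597/0.00416667 → 6; chars 16.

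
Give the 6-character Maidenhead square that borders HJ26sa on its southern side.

Latitude subsquare a = 0; −1 → -1, wraps to 23 = x, carry into square.
Latitude square 6; −1 → 5.
The longitude characters are unchanged.

HJ25sx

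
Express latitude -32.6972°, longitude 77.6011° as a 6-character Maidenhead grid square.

Offset from 180°W / 90°S: lon 257.6011°, lat 57.3028°.
Field: lon ⌊257.6011/20⌋ = 12 → M; lat ⌊57.3028/10⌋ = 5 → F.
Square: lon ⌊17.6011/2⌋ = 8; lat ⌊7.3028/1⌋ = 7.
Subsquare: lon ⌊1.6011/0.0833333⌋ = 19 → t; lat ⌊0.3028/0.0416667⌋ = 7 → h.

MF87th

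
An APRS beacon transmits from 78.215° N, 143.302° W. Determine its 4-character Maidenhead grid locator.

Shift to the Maidenhead origin (180°W, 90°S): lon 36.70, lat 168.22.
Field: 36.70/20 → 1 → B, 168.22/10 → 16 → Q; chars BQ.
Square: 16.70/2 → 8, 8.22/1 → 8; chars 88.

BQ88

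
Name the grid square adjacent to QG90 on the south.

QF99

Latitude square 0; −1 → -1, wraps to 9, carry into field.
Latitude field G = 6; −1 → 5 = F.
The longitude characters are unchanged.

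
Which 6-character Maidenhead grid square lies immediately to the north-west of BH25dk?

BH25cl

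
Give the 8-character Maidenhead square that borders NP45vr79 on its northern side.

NP45vs70

Latitude extended square 9; +1 → 10, wraps to 0, carry into subsquare.
Latitude subsquare r = 17; +1 → 18 = s.
The longitude characters are unchanged.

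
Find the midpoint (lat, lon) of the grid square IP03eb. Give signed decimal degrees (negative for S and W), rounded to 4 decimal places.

63.0625, -19.6250

Field I=8, P=15: +8·20° lon, +15·10° lat → SW at lon -20°, lat 60°.
Square 0, 3: +0·2° lon, +3·1° lat → SW at lon -20°, lat 63°.
Subsquare e=4, b=1: +4·0.0833333° lon, +1·0.0416667° lat → SW at lon -19.6667°, lat 63.0417°.
Cell spans 0.0833333° lon × 0.0416667° lat. Centre is SW corner plus half of each.
latitude 63.0625, longitude -19.6250.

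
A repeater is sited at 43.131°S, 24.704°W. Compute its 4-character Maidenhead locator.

HE76

Shift to the Maidenhead origin (180°W, 90°S): lon 155.30, lat 46.87.
Field (20°×10°, letters A–R): lon ⌊155.30/20⌋ = 7 → H; lat ⌊46.87/10⌋ = 4 → E.
Square (2°×1°, digits 0–9): lon ⌊15.30/2⌋ = 7; lat ⌊6.87/1⌋ = 6.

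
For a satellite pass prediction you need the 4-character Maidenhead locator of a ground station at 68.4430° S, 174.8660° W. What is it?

AC21

Add 180° to longitude and 90° to latitude: 5.13, 21.56.
Field: 5.13/20 → 0 → A, 21.56/10 → 2 → C; chars AC.
Square: 5.13/2 → 2, 1.56/1 → 1; chars 21.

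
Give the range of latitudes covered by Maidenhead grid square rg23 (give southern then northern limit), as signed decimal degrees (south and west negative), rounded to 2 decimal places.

-27.00, -26.00

Field R=17, G=6: +17·20° lon, +6·10° lat → SW at lon 160°, lat -30°.
Square 2, 3: +2·2° lon, +3·1° lat → SW at lon 164°, lat -27°.
Cell spans 2° lon × 1° lat.
south -27.00, north -26.00.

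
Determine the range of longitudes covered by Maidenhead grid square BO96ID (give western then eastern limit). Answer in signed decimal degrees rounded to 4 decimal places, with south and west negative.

Field B=1, O=14: +1·20° lon, +14·10° lat → SW at lon -160°, lat 50°.
Square 9, 6: +9·2° lon, +6·1° lat → SW at lon -142°, lat 56°.
Subsquare i=8, d=3: +8·0.0833333° lon, +3·0.0416667° lat → SW at lon -141.333°, lat 56.125°.
Cell spans 0.0833333° lon × 0.0416667° lat.
west -141.3333, east -141.2500.

-141.3333, -141.2500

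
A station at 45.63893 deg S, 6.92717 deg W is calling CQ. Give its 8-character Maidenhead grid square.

IE64mi86

Shift to the Maidenhead origin (180°W, 90°S): lon 173.07283, lat 44.36107.
Field: lon ⌊173.07283/20⌋ = 8 → I; lat ⌊44.36107/10⌋ = 4 → E.
Square: lon ⌊13.07283/2⌋ = 6; lat ⌊4.36107/1⌋ = 4.
Subsquare: lon ⌊1.07283/0.0833333⌋ = 12 → m; lat ⌊0.36107/0.0416667⌋ = 8 → i.
Extended square: lon ⌊0.07283/0.00833333⌋ = 8; lat ⌊0.02774/0.00416667⌋ = 6.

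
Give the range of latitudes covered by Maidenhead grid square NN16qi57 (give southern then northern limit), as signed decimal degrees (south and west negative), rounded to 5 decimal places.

46.36250, 46.36667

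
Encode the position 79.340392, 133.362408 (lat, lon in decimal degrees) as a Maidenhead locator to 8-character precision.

PQ69qi31

Shift to the Maidenhead origin (180°W, 90°S): lon 313.36241, lat 169.34039.
Field (20°×10°, letters A–R): 313.36241/20 → 15 → P, 169.34039/10 → 16 → Q; chars PQ.
Square (2°×1°, digits 0–9): 13.36241/2 → 6, 9.34039/1 → 9; chars 69.
Subsquare (5′×2.5′, letters a–x): 1.36241/0.0833333 → 16 → q, 0.34039/0.0416667 → 8 → i; chars qi.
Extended square (30″×15″, digits 0–9): 0.02907/0.00833333 → 3, 0.00706/0.00416667 → 1; chars 31.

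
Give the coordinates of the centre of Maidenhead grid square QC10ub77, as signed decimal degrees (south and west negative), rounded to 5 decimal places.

-69.92708, 143.72917

Field Q=16, C=2: +16·20° lon, +2·10° lat → SW at lon 140°, lat -70°.
Square 1, 0: +1·2° lon, +0·1° lat → SW at lon 142°, lat -70°.
Subsquare u=20, b=1: +20·0.0833333° lon, +1·0.0416667° lat → SW at lon 143.667°, lat -69.9583°.
Extended square 7, 7: +7·0.00833333° lon, +7·0.00416667° lat → SW at lon 143.725°, lat -69.9292°.
Cell spans 0.00833333° lon × 0.00416667° lat. Centre is SW corner plus half of each.
latitude -69.92708, longitude 143.72917.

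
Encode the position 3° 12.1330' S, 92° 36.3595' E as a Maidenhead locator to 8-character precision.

NI66ht21

Offset from 180°W / 90°S: lon 272.60599°, lat 86.79778°.
Field: lon ⌊272.60599/20⌋ = 13 → N; lat ⌊86.79778/10⌋ = 8 → I.
Square: lon ⌊12.60599/2⌋ = 6; lat ⌊6.79778/1⌋ = 6.
Subsquare: lon ⌊0.60599/0.0833333⌋ = 7 → h; lat ⌊0.79778/0.0416667⌋ = 19 → t.
Extended square: lon ⌊0.02266/0.00833333⌋ = 2; lat ⌊0.00612/0.00416667⌋ = 1.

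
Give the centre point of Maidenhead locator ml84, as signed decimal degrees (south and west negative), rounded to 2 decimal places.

Field M=12, L=11: +12·20° lon, +11·10° lat → SW at lon 60°, lat 20°.
Square 8, 4: +8·2° lon, +4·1° lat → SW at lon 76°, lat 24°.
Cell spans 2° lon × 1° lat. Centre is SW corner plus half of each.
latitude 24.50, longitude 77.00.

24.50, 77.00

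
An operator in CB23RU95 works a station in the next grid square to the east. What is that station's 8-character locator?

CB23su05

Longitude extended square 9; +1 → 10, wraps to 0, carry into subsquare.
Longitude subsquare r = 17; +1 → 18 = s.
The latitude characters are unchanged.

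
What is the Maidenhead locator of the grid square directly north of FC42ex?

Latitude subsquare x = 23; +1 → 24, wraps to 0 = a, carry into square.
Latitude square 2; +1 → 3.
The longitude characters are unchanged.

FC43ea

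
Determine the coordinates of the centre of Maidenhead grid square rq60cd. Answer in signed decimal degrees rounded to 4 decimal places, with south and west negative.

70.1458, 172.2083

Field R=17, Q=16: +17·20° lon, +16·10° lat → SW at lon 160°, lat 70°.
Square 6, 0: +6·2° lon, +0·1° lat → SW at lon 172°, lat 70°.
Subsquare c=2, d=3: +2·0.0833333° lon, +3·0.0416667° lat → SW at lon 172.167°, lat 70.125°.
Cell spans 0.0833333° lon × 0.0416667° lat. Centre is SW corner plus half of each.
latitude 70.1458, longitude 172.2083.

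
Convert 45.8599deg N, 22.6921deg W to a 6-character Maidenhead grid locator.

Offset from 180°W / 90°S: lon 157.3079°, lat 135.8599°.
Field: 157.3079/20 → 7 → H, 135.8599/10 → 13 → N; chars HN.
Square: 17.3079/2 → 8, 5.8599/1 → 5; chars 85.
Subsquare: 1.3079/0.0833333 → 15 → p, 0.8599/0.0416667 → 20 → u; chars pu.

HN85pu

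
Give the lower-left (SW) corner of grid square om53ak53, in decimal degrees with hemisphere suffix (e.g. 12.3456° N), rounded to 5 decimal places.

33.42917° N, 110.04167° E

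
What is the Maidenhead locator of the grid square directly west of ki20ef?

Longitude subsquare e = 4; −1 → 3 = d.
The latitude characters are unchanged.

KI20df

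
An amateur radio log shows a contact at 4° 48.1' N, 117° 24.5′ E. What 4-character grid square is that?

OJ84

Offset from 180°W / 90°S: lon 297.41°, lat 94.80°.
Field (20°×10°, letters A–R): lon ⌊297.41/20⌋ = 14 → O; lat ⌊94.80/10⌋ = 9 → J.
Square (2°×1°, digits 0–9): lon ⌊17.41/2⌋ = 8; lat ⌊4.80/1⌋ = 4.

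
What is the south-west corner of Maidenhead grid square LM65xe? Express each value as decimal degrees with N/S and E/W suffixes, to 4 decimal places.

35.1667° N, 53.9167° E

Field L=11, M=12: +11·20° lon, +12·10° lat → SW at lon 40°, lat 30°.
Square 6, 5: +6·2° lon, +5·1° lat → SW at lon 52°, lat 35°.
Subsquare x=23, e=4: +23·0.0833333° lon, +4·0.0416667° lat → SW at lon 53.9167°, lat 35.1667°.
latitude 35.1667° N, longitude 53.9167° E.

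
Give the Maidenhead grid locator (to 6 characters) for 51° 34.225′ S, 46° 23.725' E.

Add 180° to longitude and 90° to latitude: 226.3954, 38.4296.
Field (20°×10°, letters A–R): 226.3954/20 → 11 → L, 38.4296/10 → 3 → D; chars LD.
Square (2°×1°, digits 0–9): 6.3954/2 → 3, 8.4296/1 → 8; chars 38.
Subsquare (5′×2.5′, letters a–x): 0.3954/0.0833333 → 4 → e, 0.4296/0.0416667 → 10 → k; chars ek.

LD38ek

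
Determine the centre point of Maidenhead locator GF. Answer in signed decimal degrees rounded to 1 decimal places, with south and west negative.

Field G=6, F=5: +6·20° lon, +5·10° lat → SW at lon -60°, lat -40°.
Cell spans 20° lon × 10° lat. Centre is SW corner plus half of each.
latitude -35.0, longitude -50.0.

-35.0, -50.0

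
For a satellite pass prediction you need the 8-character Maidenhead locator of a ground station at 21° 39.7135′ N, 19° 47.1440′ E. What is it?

JL91vp48

Shift to the Maidenhead origin (180°W, 90°S): lon 199.78573, lat 111.66189.
Field: lon ⌊199.78573/20⌋ = 9 → J; lat ⌊111.66189/10⌋ = 11 → L.
Square: lon ⌊19.78573/2⌋ = 9; lat ⌊1.66189/1⌋ = 1.
Subsquare: lon ⌊1.78573/0.0833333⌋ = 21 → v; lat ⌊0.66189/0.0416667⌋ = 15 → p.
Extended square: lon ⌊0.03573/0.00833333⌋ = 4; lat ⌊0.03689/0.00416667⌋ = 8.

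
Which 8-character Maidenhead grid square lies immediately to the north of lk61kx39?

LK62ka30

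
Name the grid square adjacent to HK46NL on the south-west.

HK46mk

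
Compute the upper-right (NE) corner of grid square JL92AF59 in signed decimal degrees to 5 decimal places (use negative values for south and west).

Field J=9, L=11: +9·20° lon, +11·10° lat → SW at lon 0°, lat 20°.
Square 9, 2: +9·2° lon, +2·1° lat → SW at lon 18°, lat 22°.
Subsquare a=0, f=5: +0·0.0833333° lon, +5·0.0416667° lat → SW at lon 18°, lat 22.2083°.
Extended square 5, 9: +5·0.00833333° lon, +9·0.00416667° lat → SW at lon 18.0417°, lat 22.2458°.
Cell spans 0.00833333° lon × 0.00416667° lat. NE corner is SW corner plus one full cell.
latitude 22.25000, longitude 18.05000.

22.25000, 18.05000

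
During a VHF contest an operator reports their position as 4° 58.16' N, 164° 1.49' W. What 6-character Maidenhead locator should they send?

Shift to the Maidenhead origin (180°W, 90°S): lon 15.9752, lat 94.9693.
Field (20°×10°, letters A–R): lon ⌊15.9752/20⌋ = 0 → A; lat ⌊94.9693/10⌋ = 9 → J.
Square (2°×1°, digits 0–9): lon ⌊15.9752/2⌋ = 7; lat ⌊4.9693/1⌋ = 4.
Subsquare (5′×2.5′, letters a–x): lon ⌊1.9752/0.0833333⌋ = 23 → x; lat ⌊0.9693/0.0416667⌋ = 23 → x.

AJ74xx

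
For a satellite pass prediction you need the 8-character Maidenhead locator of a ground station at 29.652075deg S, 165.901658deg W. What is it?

Offset from 180°W / 90°S: lon 14.09834°, lat 60.34793°.
Field (20°×10°, letters A–R): 14.09834/20 → 0 → A, 60.34793/10 → 6 → G; chars AG.
Square (2°×1°, digits 0–9): 14.09834/2 → 7, 0.34793/1 → 0; chars 70.
Subsquare (5′×2.5′, letters a–x): 0.09834/0.0833333 → 1 → b, 0.34793/0.0416667 → 8 → i; chars bi.
Extended square (30″×15″, digits 0–9): 0.01501/0.00833333 → 1, 0.01459/0.00416667 → 3; chars 13.

AG70bi13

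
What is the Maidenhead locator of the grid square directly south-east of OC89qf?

OC89re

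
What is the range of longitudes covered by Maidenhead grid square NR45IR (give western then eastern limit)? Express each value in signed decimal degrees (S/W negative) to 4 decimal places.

88.6667, 88.7500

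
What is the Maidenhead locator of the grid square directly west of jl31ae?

Longitude subsquare a = 0; −1 → -1, wraps to 23 = x, carry into square.
Longitude square 3; −1 → 2.
The latitude characters are unchanged.

JL21xe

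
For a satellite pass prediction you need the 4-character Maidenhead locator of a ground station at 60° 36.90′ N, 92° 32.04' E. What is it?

Offset from 180°W / 90°S: lon 272.53°, lat 150.62°.
Field: 272.53/20 → 13 → N, 150.62/10 → 15 → P; chars NP.
Square: 12.53/2 → 6, 0.62/1 → 0; chars 60.

NP60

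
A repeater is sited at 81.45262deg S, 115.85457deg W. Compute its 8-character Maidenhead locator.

DA28bn71

Shift to the Maidenhead origin (180°W, 90°S): lon 64.14543, lat 8.54738.
Field (20°×10°, letters A–R): lon ⌊64.14543/20⌋ = 3 → D; lat ⌊8.54738/10⌋ = 0 → A.
Square (2°×1°, digits 0–9): lon ⌊4.14543/2⌋ = 2; lat ⌊8.54738/1⌋ = 8.
Subsquare (5′×2.5′, letters a–x): lon ⌊0.14543/0.0833333⌋ = 1 → b; lat ⌊0.54738/0.0416667⌋ = 13 → n.
Extended square (30″×15″, digits 0–9): lon ⌊0.06210/0.00833333⌋ = 7; lat ⌊0.00571/0.00416667⌋ = 1.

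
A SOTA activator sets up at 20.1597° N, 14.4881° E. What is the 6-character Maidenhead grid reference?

JL70fd

Add 180° to longitude and 90° to latitude: 194.4881, 110.1597.
Field (20°×10°, letters A–R): lon ⌊194.4881/20⌋ = 9 → J; lat ⌊110.1597/10⌋ = 11 → L.
Square (2°×1°, digits 0–9): lon ⌊14.4881/2⌋ = 7; lat ⌊0.1597/1⌋ = 0.
Subsquare (5′×2.5′, letters a–x): lon ⌊0.4881/0.0833333⌋ = 5 → f; lat ⌊0.1597/0.0416667⌋ = 3 → d.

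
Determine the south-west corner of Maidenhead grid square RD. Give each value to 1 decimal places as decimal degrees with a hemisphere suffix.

Field R=17, D=3: +17·20° lon, +3·10° lat → SW at lon 160°, lat -60°.
latitude 60.0° S, longitude 160.0° E.

60.0° S, 160.0° E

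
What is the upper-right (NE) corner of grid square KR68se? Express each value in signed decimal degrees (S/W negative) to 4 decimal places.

88.2083, 33.5833

Field K=10, R=17: +10·20° lon, +17·10° lat → SW at lon 20°, lat 80°.
Square 6, 8: +6·2° lon, +8·1° lat → SW at lon 32°, lat 88°.
Subsquare s=18, e=4: +18·0.0833333° lon, +4·0.0416667° lat → SW at lon 33.5°, lat 88.1667°.
Cell spans 0.0833333° lon × 0.0416667° lat. NE corner is SW corner plus one full cell.
latitude 88.2083, longitude 33.5833.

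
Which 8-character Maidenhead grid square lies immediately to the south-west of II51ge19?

II51ge08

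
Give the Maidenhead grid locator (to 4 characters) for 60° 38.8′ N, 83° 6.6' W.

Shift to the Maidenhead origin (180°W, 90°S): lon 96.89, lat 150.65.
Field: lon ⌊96.89/20⌋ = 4 → E; lat ⌊150.65/10⌋ = 15 → P.
Square: lon ⌊16.89/2⌋ = 8; lat ⌊0.65/1⌋ = 0.

EP80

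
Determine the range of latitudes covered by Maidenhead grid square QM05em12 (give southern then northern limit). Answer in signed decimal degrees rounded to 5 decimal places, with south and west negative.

35.50833, 35.51250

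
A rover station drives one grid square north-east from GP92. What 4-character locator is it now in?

Longitude square 9; +1 → 10, wraps to 0, carry into field.
Longitude field G = 6; +1 → 7 = H.
Latitude square 2; +1 → 3.

HP03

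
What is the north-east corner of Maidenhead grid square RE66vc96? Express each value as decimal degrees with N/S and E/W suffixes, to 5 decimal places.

Field R=17, E=4: +17·20° lon, +4·10° lat → SW at lon 160°, lat -50°.
Square 6, 6: +6·2° lon, +6·1° lat → SW at lon 172°, lat -44°.
Subsquare v=21, c=2: +21·0.0833333° lon, +2·0.0416667° lat → SW at lon 173.75°, lat -43.9167°.
Extended square 9, 6: +9·0.00833333° lon, +6·0.00416667° lat → SW at lon 173.825°, lat -43.8917°.
Cell spans 0.00833333° lon × 0.00416667° lat. NE corner is SW corner plus one full cell.
latitude 43.88750° S, longitude 173.83333° E.

43.88750° S, 173.83333° E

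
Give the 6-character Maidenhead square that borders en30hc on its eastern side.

Longitude subsquare h = 7; +1 → 8 = i.
The latitude characters are unchanged.

EN30ic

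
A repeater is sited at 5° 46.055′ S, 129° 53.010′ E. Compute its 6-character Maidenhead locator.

Offset from 180°W / 90°S: lon 309.8835°, lat 84.2324°.
Field: 309.8835/20 → 15 → P, 84.2324/10 → 8 → I; chars PI.
Square: 9.8835/2 → 4, 4.2324/1 → 4; chars 44.
Subsquare: 1.8835/0.0833333 → 22 → w, 0.2324/0.0416667 → 5 → f; chars wf.

PI44wf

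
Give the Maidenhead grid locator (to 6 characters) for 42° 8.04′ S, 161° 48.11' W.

AE97cu

Offset from 180°W / 90°S: lon 18.1982°, lat 47.8660°.
Field (20°×10°, letters A–R): 18.1982/20 → 0 → A, 47.8660/10 → 4 → E; chars AE.
Square (2°×1°, digits 0–9): 18.1982/2 → 9, 7.8660/1 → 7; chars 97.
Subsquare (5′×2.5′, letters a–x): 0.1982/0.0833333 → 2 → c, 0.8660/0.0416667 → 20 → u; chars cu.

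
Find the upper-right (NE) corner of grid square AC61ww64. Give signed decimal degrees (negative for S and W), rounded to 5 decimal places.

-68.06250, -166.10833

Field A=0, C=2: +0·20° lon, +2·10° lat → SW at lon -180°, lat -70°.
Square 6, 1: +6·2° lon, +1·1° lat → SW at lon -168°, lat -69°.
Subsquare w=22, w=22: +22·0.0833333° lon, +22·0.0416667° lat → SW at lon -166.167°, lat -68.0833°.
Extended square 6, 4: +6·0.00833333° lon, +4·0.00416667° lat → SW at lon -166.117°, lat -68.0667°.
Cell spans 0.00833333° lon × 0.00416667° lat. NE corner is SW corner plus one full cell.
latitude -68.06250, longitude -166.10833.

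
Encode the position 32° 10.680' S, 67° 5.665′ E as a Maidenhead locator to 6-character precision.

MF37nt

Add 180° to longitude and 90° to latitude: 247.0944, 57.8220.
Field: lon ⌊247.0944/20⌋ = 12 → M; lat ⌊57.8220/10⌋ = 5 → F.
Square: lon ⌊7.0944/2⌋ = 3; lat ⌊7.8220/1⌋ = 7.
Subsquare: lon ⌊1.0944/0.0833333⌋ = 13 → n; lat ⌊0.8220/0.0416667⌋ = 19 → t.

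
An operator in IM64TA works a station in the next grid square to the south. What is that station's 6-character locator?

IM63tx

Latitude subsquare a = 0; −1 → -1, wraps to 23 = x, carry into square.
Latitude square 4; −1 → 3.
The longitude characters are unchanged.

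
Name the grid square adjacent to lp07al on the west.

Longitude subsquare a = 0; −1 → -1, wraps to 23 = x, carry into square.
Longitude square 0; −1 → -1, wraps to 9, carry into field.
Longitude field L = 11; −1 → 10 = K.
The latitude characters are unchanged.

KP97xl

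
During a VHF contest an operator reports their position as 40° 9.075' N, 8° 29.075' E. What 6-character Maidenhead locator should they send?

JN40fd

Add 180° to longitude and 90° to latitude: 188.4846, 130.1513.
Field: 188.4846/20 → 9 → J, 130.1513/10 → 13 → N; chars JN.
Square: 8.4846/2 → 4, 0.1513/1 → 0; chars 40.
Subsquare: 0.4846/0.0833333 → 5 → f, 0.1513/0.0416667 → 3 → d; chars fd.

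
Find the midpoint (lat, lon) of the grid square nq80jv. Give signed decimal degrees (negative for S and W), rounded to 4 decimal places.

Field N=13, Q=16: +13·20° lon, +16·10° lat → SW at lon 80°, lat 70°.
Square 8, 0: +8·2° lon, +0·1° lat → SW at lon 96°, lat 70°.
Subsquare j=9, v=21: +9·0.0833333° lon, +21·0.0416667° lat → SW at lon 96.75°, lat 70.875°.
Cell spans 0.0833333° lon × 0.0416667° lat. Centre is SW corner plus half of each.
latitude 70.8958, longitude 96.7917.

70.8958, 96.7917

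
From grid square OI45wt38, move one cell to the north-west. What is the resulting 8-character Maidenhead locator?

OI45wt29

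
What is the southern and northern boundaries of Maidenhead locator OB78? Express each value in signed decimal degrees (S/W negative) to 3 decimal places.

-72.000, -71.000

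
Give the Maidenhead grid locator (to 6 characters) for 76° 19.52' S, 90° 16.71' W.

EB43uq

Add 180° to longitude and 90° to latitude: 89.7215, 13.6747.
Field (20°×10°, letters A–R): lon ⌊89.7215/20⌋ = 4 → E; lat ⌊13.6747/10⌋ = 1 → B.
Square (2°×1°, digits 0–9): lon ⌊9.7215/2⌋ = 4; lat ⌊3.6747/1⌋ = 3.
Subsquare (5′×2.5′, letters a–x): lon ⌊1.7215/0.0833333⌋ = 20 → u; lat ⌊0.6747/0.0416667⌋ = 16 → q.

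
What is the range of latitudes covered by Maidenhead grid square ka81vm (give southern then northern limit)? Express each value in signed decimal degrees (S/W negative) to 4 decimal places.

-88.5000, -88.4583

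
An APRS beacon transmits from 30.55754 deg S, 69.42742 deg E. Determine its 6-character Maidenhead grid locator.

MF49rk

Add 180° to longitude and 90° to latitude: 249.4274, 59.4425.
Field: lon ⌊249.4274/20⌋ = 12 → M; lat ⌊59.4425/10⌋ = 5 → F.
Square: lon ⌊9.4274/2⌋ = 4; lat ⌊9.4425/1⌋ = 9.
Subsquare: lon ⌊1.4274/0.0833333⌋ = 17 → r; lat ⌊0.4425/0.0416667⌋ = 10 → k.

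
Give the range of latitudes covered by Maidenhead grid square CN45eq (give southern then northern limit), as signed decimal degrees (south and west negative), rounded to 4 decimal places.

45.6667, 45.7083

Field C=2, N=13: +2·20° lon, +13·10° lat → SW at lon -140°, lat 40°.
Square 4, 5: +4·2° lon, +5·1° lat → SW at lon -132°, lat 45°.
Subsquare e=4, q=16: +4·0.0833333° lon, +16·0.0416667° lat → SW at lon -131.667°, lat 45.6667°.
Cell spans 0.0833333° lon × 0.0416667° lat.
south 45.6667, north 45.7083.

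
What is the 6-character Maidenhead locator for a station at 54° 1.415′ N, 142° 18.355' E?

QO14da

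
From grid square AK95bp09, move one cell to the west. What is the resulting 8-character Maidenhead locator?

AK95ap99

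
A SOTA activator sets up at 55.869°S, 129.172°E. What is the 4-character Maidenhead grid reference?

PD44

Offset from 180°W / 90°S: lon 309.17°, lat 34.13°.
Field: 309.17/20 → 15 → P, 34.13/10 → 3 → D; chars PD.
Square: 9.17/2 → 4, 4.13/1 → 4; chars 44.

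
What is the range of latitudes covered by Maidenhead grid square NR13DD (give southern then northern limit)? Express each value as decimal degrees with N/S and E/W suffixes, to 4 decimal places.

83.1250° N, 83.1667° N

Field N=13, R=17: +13·20° lon, +17·10° lat → SW at lon 80°, lat 80°.
Square 1, 3: +1·2° lon, +3·1° lat → SW at lon 82°, lat 83°.
Subsquare d=3, d=3: +3·0.0833333° lon, +3·0.0416667° lat → SW at lon 82.25°, lat 83.125°.
Cell spans 0.0833333° lon × 0.0416667° lat.
south 83.1250° N, north 83.1667° N.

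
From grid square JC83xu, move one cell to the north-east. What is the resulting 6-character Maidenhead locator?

Longitude subsquare x = 23; +1 → 24, wraps to 0 = a, carry into square.
Longitude square 8; +1 → 9.
Latitude subsquare u = 20; +1 → 21 = v.

JC93av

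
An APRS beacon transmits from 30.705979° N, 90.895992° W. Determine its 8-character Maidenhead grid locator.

EM40nq29

Shift to the Maidenhead origin (180°W, 90°S): lon 89.10401, lat 120.70598.
Field (20°×10°, letters A–R): 89.10401/20 → 4 → E, 120.70598/10 → 12 → M; chars EM.
Square (2°×1°, digits 0–9): 9.10401/2 → 4, 0.70598/1 → 0; chars 40.
Subsquare (5′×2.5′, letters a–x): 1.10401/0.0833333 → 13 → n, 0.70598/0.0416667 → 16 → q; chars nq.
Extended square (30″×15″, digits 0–9): 0.02067/0.00833333 → 2, 0.03931/0.00416667 → 9; chars 29.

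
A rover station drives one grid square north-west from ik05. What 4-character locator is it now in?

Longitude square 0; −1 → -1, wraps to 9, carry into field.
Longitude field I = 8; −1 → 7 = H.
Latitude square 5; +1 → 6.

HK96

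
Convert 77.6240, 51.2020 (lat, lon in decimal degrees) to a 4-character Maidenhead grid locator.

Add 180° to longitude and 90° to latitude: 231.20, 167.62.
Field: lon ⌊231.20/20⌋ = 11 → L; lat ⌊167.62/10⌋ = 16 → Q.
Square: lon ⌊11.20/2⌋ = 5; lat ⌊7.62/1⌋ = 7.

LQ57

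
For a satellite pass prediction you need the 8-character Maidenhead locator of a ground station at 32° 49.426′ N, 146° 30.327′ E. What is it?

Add 180° to longitude and 90° to latitude: 326.50545, 122.82377.
Field: lon ⌊326.50545/20⌋ = 16 → Q; lat ⌊122.82377/10⌋ = 12 → M.
Square: lon ⌊6.50545/2⌋ = 3; lat ⌊2.82377/1⌋ = 2.
Subsquare: lon ⌊0.50545/0.0833333⌋ = 6 → g; lat ⌊0.82377/0.0416667⌋ = 19 → t.
Extended square: lon ⌊0.00545/0.00833333⌋ = 0; lat ⌊0.03210/0.00416667⌋ = 7.

QM32gt07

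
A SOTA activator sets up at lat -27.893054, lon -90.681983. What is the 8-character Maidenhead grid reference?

Shift to the Maidenhead origin (180°W, 90°S): lon 89.31802, lat 62.10695.
Field: 89.31802/20 → 4 → E, 62.10695/10 → 6 → G; chars EG.
Square: 9.31802/2 → 4, 2.10695/1 → 2; chars 42.
Subsquare: 1.31802/0.0833333 → 15 → p, 0.10695/0.0416667 → 2 → c; chars pc.
Extended square: 0.06802/0.00833333 → 8, 0.02361/0.00416667 → 5; chars 85.

EG42pc85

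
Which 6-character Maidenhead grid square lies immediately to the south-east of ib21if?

IB21je

Longitude subsquare i = 8; +1 → 9 = j.
Latitude subsquare f = 5; −1 → 4 = e.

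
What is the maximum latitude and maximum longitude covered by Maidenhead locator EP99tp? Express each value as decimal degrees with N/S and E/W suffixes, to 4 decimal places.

Field E=4, P=15: +4·20° lon, +15·10° lat → SW at lon -100°, lat 60°.
Square 9, 9: +9·2° lon, +9·1° lat → SW at lon -82°, lat 69°.
Subsquare t=19, p=15: +19·0.0833333° lon, +15·0.0416667° lat → SW at lon -80.4167°, lat 69.625°.
Cell spans 0.0833333° lon × 0.0416667° lat. NE corner is SW corner plus one full cell.
latitude 69.6667° N, longitude 80.3333° W.

69.6667° N, 80.3333° W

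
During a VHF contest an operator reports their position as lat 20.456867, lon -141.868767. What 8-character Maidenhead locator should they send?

BL90bk59

Shift to the Maidenhead origin (180°W, 90°S): lon 38.13123, lat 110.45687.
Field: 38.13123/20 → 1 → B, 110.45687/10 → 11 → L; chars BL.
Square: 18.13123/2 → 9, 0.45687/1 → 0; chars 90.
Subsquare: 0.13123/0.0833333 → 1 → b, 0.45687/0.0416667 → 10 → k; chars bk.
Extended square: 0.04790/0.00833333 → 5, 0.04020/0.00416667 → 9; chars 59.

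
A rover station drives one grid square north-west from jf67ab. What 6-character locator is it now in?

Longitude subsquare a = 0; −1 → -1, wraps to 23 = x, carry into square.
Longitude square 6; −1 → 5.
Latitude subsquare b = 1; +1 → 2 = c.

JF57xc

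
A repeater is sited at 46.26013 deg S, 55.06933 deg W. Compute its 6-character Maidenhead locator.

Offset from 180°W / 90°S: lon 124.9307°, lat 43.7399°.
Field (20°×10°, letters A–R): 124.9307/20 → 6 → G, 43.7399/10 → 4 → E; chars GE.
Square (2°×1°, digits 0–9): 4.9307/2 → 2, 3.7399/1 → 3; chars 23.
Subsquare (5′×2.5′, letters a–x): 0.9307/0.0833333 → 11 → l, 0.7399/0.0416667 → 17 → r; chars lr.

GE23lr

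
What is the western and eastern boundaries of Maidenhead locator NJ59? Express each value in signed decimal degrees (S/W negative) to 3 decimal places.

90.000, 92.000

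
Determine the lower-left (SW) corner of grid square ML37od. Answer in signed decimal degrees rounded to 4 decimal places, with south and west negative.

Field M=12, L=11: +12·20° lon, +11·10° lat → SW at lon 60°, lat 20°.
Square 3, 7: +3·2° lon, +7·1° lat → SW at lon 66°, lat 27°.
Subsquare o=14, d=3: +14·0.0833333° lon, +3·0.0416667° lat → SW at lon 67.1667°, lat 27.125°.
latitude 27.1250, longitude 67.1667.

27.1250, 67.1667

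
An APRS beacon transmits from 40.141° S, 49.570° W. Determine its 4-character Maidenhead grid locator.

GE59

Offset from 180°W / 90°S: lon 130.43°, lat 49.86°.
Field: 130.43/20 → 6 → G, 49.86/10 → 4 → E; chars GE.
Square: 10.43/2 → 5, 9.86/1 → 9; chars 59.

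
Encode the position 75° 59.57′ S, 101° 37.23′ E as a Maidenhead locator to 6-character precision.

OB04ta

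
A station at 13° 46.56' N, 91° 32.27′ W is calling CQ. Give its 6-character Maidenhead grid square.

Add 180° to longitude and 90° to latitude: 88.4622, 103.7760.
Field: lon ⌊88.4622/20⌋ = 4 → E; lat ⌊103.7760/10⌋ = 10 → K.
Square: lon ⌊8.4622/2⌋ = 4; lat ⌊3.7760/1⌋ = 3.
Subsquare: lon ⌊0.4622/0.0833333⌋ = 5 → f; lat ⌊0.7760/0.0416667⌋ = 18 → s.

EK43fs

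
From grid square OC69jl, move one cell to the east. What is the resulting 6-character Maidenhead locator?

OC69kl

Longitude subsquare j = 9; +1 → 10 = k.
The latitude characters are unchanged.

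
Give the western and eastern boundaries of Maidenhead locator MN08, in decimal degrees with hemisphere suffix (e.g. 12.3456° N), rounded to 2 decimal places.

60.00° E, 62.00° E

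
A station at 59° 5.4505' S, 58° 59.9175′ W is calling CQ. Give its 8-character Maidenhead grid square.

Add 180° to longitude and 90° to latitude: 121.00137, 30.90916.
Field: 121.00137/20 → 6 → G, 30.90916/10 → 3 → D; chars GD.
Square: 1.00137/2 → 0, 0.90916/1 → 0; chars 00.
Subsquare: 1.00137/0.0833333 → 12 → m, 0.90916/0.0416667 → 21 → v; chars mv.
Extended square: 0.00137/0.00833333 → 0, 0.03416/0.00416667 → 8; chars 08.

GD00mv08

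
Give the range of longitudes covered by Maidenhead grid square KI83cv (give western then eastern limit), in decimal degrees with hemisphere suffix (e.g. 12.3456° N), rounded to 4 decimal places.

36.1667° E, 36.2500° E

Field K=10, I=8: +10·20° lon, +8·10° lat → SW at lon 20°, lat -10°.
Square 8, 3: +8·2° lon, +3·1° lat → SW at lon 36°, lat -7°.
Subsquare c=2, v=21: +2·0.0833333° lon, +21·0.0416667° lat → SW at lon 36.1667°, lat -6.125°.
Cell spans 0.0833333° lon × 0.0416667° lat.
west 36.1667° E, east 36.2500° E.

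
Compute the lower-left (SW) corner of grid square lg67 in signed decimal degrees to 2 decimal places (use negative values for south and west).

Field L=11, G=6: +11·20° lon, +6·10° lat → SW at lon 40°, lat -30°.
Square 6, 7: +6·2° lon, +7·1° lat → SW at lon 52°, lat -23°.
latitude -23.00, longitude 52.00.

-23.00, 52.00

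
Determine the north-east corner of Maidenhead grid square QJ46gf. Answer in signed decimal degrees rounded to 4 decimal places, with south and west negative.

6.2500, 148.5833

Field Q=16, J=9: +16·20° lon, +9·10° lat → SW at lon 140°, lat 0°.
Square 4, 6: +4·2° lon, +6·1° lat → SW at lon 148°, lat 6°.
Subsquare g=6, f=5: +6·0.0833333° lon, +5·0.0416667° lat → SW at lon 148.5°, lat 6.20833°.
Cell spans 0.0833333° lon × 0.0416667° lat. NE corner is SW corner plus one full cell.
latitude 6.2500, longitude 148.5833.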